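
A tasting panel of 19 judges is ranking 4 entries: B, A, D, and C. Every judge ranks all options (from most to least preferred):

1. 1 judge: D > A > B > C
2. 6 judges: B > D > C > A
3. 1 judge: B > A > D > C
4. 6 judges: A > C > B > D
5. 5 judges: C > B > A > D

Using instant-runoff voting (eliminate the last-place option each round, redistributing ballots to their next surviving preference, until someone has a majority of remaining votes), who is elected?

Round 1: B 7, A 6, D 1, C 5. Eliminate D.
Round 2: B 7, A 7, C 5. Eliminate C.
Round 3: B 12, A 7. B has a majority.

B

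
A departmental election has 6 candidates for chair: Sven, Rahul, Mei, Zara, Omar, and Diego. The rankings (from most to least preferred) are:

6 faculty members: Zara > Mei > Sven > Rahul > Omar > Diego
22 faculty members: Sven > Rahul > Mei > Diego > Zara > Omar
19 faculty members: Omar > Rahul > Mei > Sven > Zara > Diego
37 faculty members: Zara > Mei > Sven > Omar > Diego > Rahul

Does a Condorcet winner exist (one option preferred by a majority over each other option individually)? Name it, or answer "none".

Zara vs Sven: 43–41 for Zara.
Zara vs Rahul: 43–41 for Zara.
Zara vs Mei: 43–41 for Zara.
Zara vs Omar: 65–19 for Zara.
Zara vs Diego: 62–22 for Zara.
Zara beats every other option head-to-head.

Zara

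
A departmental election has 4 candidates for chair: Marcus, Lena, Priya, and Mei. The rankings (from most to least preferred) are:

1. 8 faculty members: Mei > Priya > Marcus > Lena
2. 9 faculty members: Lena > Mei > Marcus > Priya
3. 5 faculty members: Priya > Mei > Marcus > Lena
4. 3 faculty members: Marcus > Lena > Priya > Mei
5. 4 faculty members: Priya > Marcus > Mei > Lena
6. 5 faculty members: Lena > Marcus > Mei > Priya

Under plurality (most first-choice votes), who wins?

Lena

First-place votes: Marcus 3, Lena 14, Priya 9, Mei 8.
Lena has the most first-place votes.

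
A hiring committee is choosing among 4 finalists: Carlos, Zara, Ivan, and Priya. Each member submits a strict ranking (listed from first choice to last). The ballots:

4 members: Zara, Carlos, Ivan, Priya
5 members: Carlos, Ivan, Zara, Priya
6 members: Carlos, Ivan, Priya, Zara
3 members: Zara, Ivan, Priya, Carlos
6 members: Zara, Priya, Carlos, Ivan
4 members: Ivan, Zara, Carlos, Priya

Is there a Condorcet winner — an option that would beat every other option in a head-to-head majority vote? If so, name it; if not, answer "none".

none

Checking pairwise contests:
Zara beats Carlos 17–11.
Ivan beats Zara 15–13.
Carlos beats Ivan 21–7.
Carlos beats Priya 19–9.
Every option loses at least one head-to-head, so there is no Condorcet winner.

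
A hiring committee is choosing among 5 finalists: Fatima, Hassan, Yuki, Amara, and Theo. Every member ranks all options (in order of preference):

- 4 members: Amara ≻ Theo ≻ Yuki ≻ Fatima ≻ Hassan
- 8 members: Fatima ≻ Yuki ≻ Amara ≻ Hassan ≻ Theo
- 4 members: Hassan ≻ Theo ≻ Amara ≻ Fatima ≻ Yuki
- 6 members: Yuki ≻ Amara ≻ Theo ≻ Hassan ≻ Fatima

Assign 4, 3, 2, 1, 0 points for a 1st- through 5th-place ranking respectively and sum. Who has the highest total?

Fatima: 4·1 + 8·4 + 4·1 + 6·0 = 40
Hassan: 4·0 + 8·1 + 4·4 + 6·1 = 30
Yuki: 4·2 + 8·3 + 4·0 + 6·4 = 56
Amara: 4·4 + 8·2 + 4·2 + 6·3 = 58
Theo: 4·3 + 8·0 + 4·3 + 6·2 = 36
Amara has the highest Borda score (58).

Amara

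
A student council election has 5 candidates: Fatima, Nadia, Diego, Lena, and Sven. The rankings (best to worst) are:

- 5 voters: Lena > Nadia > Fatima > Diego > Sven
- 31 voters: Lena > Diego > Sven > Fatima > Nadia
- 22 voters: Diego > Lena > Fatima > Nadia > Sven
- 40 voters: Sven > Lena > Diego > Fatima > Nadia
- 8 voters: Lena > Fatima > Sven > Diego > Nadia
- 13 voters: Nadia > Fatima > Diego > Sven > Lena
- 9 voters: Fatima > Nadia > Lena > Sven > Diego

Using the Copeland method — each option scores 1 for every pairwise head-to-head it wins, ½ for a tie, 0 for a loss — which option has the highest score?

Fatima: beats Nadia; loses to Diego, Lena, and Sven → score 1.
Nadia: loses to Fatima, Diego, Lena, and Sven → score 0.
Diego: beats Fatima, Nadia, and Sven; loses to Lena → score 3.
Lena: beats Fatima, Nadia, Diego, and Sven → score 4.
Sven: beats Fatima and Nadia; loses to Diego and Lena → score 2.
Lena has the best pairwise record.

Lena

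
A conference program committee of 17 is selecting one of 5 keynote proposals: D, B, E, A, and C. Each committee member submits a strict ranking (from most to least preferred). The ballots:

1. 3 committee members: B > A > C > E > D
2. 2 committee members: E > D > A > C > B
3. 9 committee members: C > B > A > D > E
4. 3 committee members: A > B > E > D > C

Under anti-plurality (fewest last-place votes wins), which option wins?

Last-place votes: D 3, B 2, E 9, A 0, C 3.
A is ranked last by the fewest voters, so A wins.

A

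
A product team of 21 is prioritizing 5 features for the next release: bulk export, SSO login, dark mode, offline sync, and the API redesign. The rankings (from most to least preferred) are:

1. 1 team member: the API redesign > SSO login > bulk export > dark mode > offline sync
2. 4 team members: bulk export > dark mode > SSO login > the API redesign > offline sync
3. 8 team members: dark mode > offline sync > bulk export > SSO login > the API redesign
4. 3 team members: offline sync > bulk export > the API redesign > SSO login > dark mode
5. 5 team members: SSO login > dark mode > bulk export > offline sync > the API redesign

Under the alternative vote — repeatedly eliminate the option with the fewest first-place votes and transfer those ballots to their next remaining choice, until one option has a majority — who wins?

dark mode

Round 1: bulk export 4, SSO login 5, dark mode 8, offline sync 3, the API redesign 1. Eliminate the API redesign.
Round 2: bulk export 4, SSO login 6, dark mode 8, offline sync 3. Eliminate offline sync.
Round 3: bulk export 7, SSO login 6, dark mode 8. Eliminate SSO login.
Round 4: bulk export 8, dark mode 13. Dark mode has a majority.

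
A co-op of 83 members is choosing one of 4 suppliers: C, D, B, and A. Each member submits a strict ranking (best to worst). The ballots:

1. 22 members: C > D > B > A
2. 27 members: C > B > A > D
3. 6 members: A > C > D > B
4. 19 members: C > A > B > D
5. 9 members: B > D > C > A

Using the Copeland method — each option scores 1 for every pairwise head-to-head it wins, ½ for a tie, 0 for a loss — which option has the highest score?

C: beats D, B, and A → score 3.
D: loses to C, B, and A → score 0.
B: beats D and A; loses to C → score 2.
A: beats D; loses to C and B → score 1.
C has the best pairwise record.

C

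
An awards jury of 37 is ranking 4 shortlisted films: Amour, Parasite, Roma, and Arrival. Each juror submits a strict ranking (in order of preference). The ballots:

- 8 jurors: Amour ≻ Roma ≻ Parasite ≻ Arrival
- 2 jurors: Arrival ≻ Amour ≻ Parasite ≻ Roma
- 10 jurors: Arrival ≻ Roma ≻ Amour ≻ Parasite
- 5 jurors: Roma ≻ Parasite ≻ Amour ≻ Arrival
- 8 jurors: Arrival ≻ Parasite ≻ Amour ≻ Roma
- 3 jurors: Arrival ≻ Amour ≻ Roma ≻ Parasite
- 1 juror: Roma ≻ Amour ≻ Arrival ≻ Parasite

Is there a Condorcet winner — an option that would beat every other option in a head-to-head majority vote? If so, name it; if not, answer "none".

Arrival vs Amour: 23–14 for Arrival.
Arrival vs Parasite: 24–13 for Arrival.
Arrival vs Roma: 23–14 for Arrival.
Arrival beats every other option head-to-head.

Arrival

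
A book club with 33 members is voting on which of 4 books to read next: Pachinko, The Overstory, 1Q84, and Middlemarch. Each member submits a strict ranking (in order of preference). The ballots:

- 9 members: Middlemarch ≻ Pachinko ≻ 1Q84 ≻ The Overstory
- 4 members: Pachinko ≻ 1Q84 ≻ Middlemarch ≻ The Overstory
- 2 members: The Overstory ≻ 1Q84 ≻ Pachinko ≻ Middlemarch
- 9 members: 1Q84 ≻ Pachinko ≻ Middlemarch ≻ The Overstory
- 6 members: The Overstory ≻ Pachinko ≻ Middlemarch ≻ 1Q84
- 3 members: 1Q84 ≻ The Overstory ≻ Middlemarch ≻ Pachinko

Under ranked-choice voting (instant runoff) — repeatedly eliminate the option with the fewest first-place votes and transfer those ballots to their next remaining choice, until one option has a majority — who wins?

1Q84

Round 1: Pachinko 4, The Overstory 8, 1Q84 12, Middlemarch 9. Eliminate Pachinko.
Round 2: The Overstory 8, 1Q84 16, Middlemarch 9. Eliminate The Overstory.
Round 3: 1Q84 18, Middlemarch 15. 1Q84 has a majority.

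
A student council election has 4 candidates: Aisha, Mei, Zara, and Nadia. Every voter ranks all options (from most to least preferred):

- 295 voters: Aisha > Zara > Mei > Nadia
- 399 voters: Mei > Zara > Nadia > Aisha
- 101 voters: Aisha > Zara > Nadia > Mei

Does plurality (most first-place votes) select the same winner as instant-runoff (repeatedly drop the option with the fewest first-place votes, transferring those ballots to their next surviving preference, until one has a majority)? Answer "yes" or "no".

Plurality — first-place votes: Aisha 396, Mei 399, Zara 0, Nadia 0. Winner: Mei.
Instant-runoff — R1 Aisha 396, Mei 399, Zara 0, Nadia 0 (Mei winner). Winner: Mei.
The two methods agree.

yes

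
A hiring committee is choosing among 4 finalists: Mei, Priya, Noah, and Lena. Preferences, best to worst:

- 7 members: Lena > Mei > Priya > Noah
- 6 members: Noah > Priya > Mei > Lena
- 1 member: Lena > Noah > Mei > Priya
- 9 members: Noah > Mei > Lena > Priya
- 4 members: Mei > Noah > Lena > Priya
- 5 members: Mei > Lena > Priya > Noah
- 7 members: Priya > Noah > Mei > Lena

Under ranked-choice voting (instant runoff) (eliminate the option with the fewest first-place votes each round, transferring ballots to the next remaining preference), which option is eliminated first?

Round 1: Mei 9, Priya 7, Noah 15, Lena 8. Eliminate Priya.

Priya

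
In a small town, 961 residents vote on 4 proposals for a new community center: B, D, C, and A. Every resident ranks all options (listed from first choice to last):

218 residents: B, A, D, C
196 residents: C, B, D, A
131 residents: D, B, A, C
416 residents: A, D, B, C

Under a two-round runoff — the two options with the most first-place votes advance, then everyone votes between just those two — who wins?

Round 1 first-place votes: B 218, D 131, C 196, A 416.
A and B advance.
Runoff: A is preferred to B by 416 voters; B by 545.
B wins the runoff.

B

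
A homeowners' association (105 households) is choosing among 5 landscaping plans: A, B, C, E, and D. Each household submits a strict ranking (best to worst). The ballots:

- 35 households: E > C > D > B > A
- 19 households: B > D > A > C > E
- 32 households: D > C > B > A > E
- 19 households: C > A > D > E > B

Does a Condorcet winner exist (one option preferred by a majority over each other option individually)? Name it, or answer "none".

C vs A: 86–19 for C.
C vs B: 86–19 for C.
C vs E: 70–35 for C.
C vs D: 54–51 for C.
C beats every other option head-to-head.

C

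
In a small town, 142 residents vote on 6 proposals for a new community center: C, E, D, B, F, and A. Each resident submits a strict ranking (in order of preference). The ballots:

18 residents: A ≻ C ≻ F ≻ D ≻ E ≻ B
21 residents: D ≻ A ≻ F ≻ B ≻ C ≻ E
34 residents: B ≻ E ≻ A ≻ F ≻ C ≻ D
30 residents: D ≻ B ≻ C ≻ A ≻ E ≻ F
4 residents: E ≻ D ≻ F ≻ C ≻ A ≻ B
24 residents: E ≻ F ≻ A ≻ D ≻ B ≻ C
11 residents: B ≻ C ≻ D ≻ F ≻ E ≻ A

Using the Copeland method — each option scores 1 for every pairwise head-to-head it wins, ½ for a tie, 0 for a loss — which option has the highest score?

C: beats E; loses to D, B, F, and A → score 1.
E: beats F and A; loses to C, D, and B → score 2.
D: beats C, E, and B; loses to F and A → score 3.
B: beats C, E, F, and A; loses to D → score 4.
F: beats C and D; loses to E, B, and A → score 2.
A: beats C, D, and F; loses to E and B → score 3.
B has the best pairwise record.

B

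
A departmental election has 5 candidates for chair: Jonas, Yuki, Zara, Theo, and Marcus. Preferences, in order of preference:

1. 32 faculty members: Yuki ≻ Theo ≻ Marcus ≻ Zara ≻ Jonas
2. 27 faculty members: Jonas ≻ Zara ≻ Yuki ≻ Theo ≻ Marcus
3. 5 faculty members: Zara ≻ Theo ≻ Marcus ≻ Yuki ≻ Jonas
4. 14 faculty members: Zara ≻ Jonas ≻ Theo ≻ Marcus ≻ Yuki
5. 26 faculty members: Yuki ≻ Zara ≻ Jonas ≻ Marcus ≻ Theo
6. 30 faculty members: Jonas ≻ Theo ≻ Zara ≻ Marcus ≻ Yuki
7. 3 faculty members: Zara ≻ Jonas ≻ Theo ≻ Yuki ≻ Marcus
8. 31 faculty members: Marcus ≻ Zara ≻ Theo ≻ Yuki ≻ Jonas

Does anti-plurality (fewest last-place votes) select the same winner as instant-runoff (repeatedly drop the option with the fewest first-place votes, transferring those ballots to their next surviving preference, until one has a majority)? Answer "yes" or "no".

Anti-plurality — last-place votes: Jonas 68, Yuki 44, Zara 0, Theo 26, Marcus 30. Winner: Zara.
Instant-runoff — R1 Jonas 57, Yuki 58, Zara 22, Theo 0, Marcus 31 (Theo out); R2 Jonas 57, Yuki 58, Zara 22, Marcus 31 (Zara out); R3 Jonas 74, Yuki 58, Marcus 36 (Marcus out); R4 Jonas 74, Yuki 94 (Yuki winner). Winner: Yuki.
The two methods disagree.

no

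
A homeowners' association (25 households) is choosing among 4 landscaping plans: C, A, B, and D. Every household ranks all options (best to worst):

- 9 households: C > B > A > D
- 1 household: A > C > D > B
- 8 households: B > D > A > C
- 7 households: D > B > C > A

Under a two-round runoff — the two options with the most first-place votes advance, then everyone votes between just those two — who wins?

Round 1 first-place votes: C 9, A 1, B 8, D 7.
C and B advance.
Runoff: C is preferred to B by 10 voters; B by 15.
B wins the runoff.

B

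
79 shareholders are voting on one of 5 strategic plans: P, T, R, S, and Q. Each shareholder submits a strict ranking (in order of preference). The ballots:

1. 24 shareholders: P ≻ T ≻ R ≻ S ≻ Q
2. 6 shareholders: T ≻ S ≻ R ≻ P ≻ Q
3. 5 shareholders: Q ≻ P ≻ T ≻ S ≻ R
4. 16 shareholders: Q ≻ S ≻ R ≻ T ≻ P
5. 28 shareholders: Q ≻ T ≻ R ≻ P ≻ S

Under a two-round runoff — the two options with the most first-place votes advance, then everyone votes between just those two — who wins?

Q

Round 1 first-place votes: P 24, T 6, R 0, S 0, Q 49.
Q and P advance.
Runoff: Q is preferred to P by 49 voters; P by 30.
Q wins the runoff.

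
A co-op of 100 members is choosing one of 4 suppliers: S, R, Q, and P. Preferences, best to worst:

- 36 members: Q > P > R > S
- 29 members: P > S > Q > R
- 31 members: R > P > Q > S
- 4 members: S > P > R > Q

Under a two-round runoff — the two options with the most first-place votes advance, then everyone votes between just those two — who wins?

Q

Round 1 first-place votes: S 4, R 31, Q 36, P 29.
Q and R advance.
Runoff: Q is preferred to R by 65 voters; R by 35.
Q wins the runoff.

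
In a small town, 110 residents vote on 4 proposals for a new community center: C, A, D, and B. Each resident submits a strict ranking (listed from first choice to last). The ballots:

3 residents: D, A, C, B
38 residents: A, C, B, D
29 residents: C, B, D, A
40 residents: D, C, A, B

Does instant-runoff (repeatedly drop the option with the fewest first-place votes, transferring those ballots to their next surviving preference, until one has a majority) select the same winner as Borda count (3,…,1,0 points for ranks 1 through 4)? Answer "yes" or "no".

Instant-runoff — R1 C 29, A 38, D 43, B 0 (B out); R2 C 29, A 38, D 43 (C out); R3 A 38, D 72 (D winner). Winner: D.
Borda — scores: C 246, A 160, D 158, B 96. Winner: C.
The two methods disagree.

no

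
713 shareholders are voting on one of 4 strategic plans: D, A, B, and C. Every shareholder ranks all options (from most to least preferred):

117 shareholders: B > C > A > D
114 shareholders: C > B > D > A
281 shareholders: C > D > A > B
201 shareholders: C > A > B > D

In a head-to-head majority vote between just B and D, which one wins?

B

Voters preferring B to D: 432; preferring D to B: 281.
B wins the head-to-head.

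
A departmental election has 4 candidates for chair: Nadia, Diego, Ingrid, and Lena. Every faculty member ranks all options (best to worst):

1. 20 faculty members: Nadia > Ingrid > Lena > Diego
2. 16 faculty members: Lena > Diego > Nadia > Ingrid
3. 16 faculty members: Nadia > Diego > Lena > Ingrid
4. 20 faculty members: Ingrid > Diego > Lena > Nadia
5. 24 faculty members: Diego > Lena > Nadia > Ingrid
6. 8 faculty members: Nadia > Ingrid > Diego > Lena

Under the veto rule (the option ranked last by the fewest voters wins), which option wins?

Last-place votes: Nadia 20, Diego 20, Ingrid 56, Lena 8.
Lena is ranked last by the fewest voters, so Lena wins.

Lena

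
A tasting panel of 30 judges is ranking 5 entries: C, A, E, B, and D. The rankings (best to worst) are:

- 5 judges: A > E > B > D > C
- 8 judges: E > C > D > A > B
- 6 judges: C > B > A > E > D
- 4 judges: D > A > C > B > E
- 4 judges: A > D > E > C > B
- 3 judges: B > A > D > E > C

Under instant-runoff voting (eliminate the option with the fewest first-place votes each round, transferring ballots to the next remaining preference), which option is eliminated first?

Round 1: C 6, A 9, E 8, B 3, D 4. Eliminate B.

B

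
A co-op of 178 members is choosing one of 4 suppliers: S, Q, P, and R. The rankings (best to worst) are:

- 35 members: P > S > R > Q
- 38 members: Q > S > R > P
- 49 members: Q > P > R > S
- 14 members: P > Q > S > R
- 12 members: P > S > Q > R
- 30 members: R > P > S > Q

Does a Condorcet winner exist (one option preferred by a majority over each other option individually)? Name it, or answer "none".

P

P vs S: 140–38 for P.
P vs Q: 91–87 for P.
P vs R: 110–68 for P.
P beats every other option head-to-head.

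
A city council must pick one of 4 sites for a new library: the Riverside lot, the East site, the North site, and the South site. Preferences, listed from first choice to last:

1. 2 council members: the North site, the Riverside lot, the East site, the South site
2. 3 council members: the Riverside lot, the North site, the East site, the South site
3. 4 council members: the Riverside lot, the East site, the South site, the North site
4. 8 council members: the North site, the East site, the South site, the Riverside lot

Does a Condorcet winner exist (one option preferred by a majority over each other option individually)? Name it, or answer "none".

the North site

the North site vs the Riverside lot: 10–7 for the North site.
the North site vs the East site: 13–4 for the North site.
the North site vs the South site: 13–4 for the North site.
the North site beats every other option head-to-head.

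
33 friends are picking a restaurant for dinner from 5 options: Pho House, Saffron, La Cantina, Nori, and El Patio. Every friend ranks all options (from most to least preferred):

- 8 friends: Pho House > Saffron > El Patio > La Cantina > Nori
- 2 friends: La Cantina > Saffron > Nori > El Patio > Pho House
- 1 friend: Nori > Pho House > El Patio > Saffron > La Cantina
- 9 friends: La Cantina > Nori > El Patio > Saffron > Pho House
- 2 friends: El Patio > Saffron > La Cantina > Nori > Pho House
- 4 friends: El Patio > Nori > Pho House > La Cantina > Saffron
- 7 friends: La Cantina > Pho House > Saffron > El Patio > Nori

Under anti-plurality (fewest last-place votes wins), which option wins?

Last-place votes: Pho House 13, Saffron 4, La Cantina 1, Nori 15, El Patio 0.
El Patio is ranked last by the fewest voters, so El Patio wins.

El Patio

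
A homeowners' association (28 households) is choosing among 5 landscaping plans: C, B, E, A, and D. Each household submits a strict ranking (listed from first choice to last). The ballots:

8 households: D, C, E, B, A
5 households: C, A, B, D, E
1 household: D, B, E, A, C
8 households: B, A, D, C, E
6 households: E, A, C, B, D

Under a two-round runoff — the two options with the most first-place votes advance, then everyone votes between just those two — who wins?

Round 1 first-place votes: C 5, B 8, E 6, A 0, D 9.
D and B advance.
Runoff: D is preferred to B by 9 voters; B by 19.
B wins the runoff.

B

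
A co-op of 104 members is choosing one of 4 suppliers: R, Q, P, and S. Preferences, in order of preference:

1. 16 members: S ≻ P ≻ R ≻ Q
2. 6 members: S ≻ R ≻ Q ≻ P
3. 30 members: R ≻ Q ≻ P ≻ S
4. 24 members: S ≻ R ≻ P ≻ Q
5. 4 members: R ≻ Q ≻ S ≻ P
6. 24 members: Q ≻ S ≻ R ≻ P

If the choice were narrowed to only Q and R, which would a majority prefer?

Voters preferring Q to R: 24; preferring R to Q: 80.
R wins the head-to-head.

R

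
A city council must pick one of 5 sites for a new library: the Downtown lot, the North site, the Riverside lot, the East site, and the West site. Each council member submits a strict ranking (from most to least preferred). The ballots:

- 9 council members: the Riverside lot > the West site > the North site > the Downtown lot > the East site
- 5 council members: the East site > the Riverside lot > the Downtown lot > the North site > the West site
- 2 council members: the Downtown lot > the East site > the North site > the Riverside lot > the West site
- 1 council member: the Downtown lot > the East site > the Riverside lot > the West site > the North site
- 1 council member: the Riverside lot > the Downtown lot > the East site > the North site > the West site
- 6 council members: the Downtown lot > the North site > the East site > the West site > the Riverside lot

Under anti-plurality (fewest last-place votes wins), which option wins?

the Downtown lot

Last-place votes: the Downtown lot 0, the North site 1, the Riverside lot 6, the East site 9, the West site 8.
the Downtown lot is ranked last by the fewest voters, so the Downtown lot wins.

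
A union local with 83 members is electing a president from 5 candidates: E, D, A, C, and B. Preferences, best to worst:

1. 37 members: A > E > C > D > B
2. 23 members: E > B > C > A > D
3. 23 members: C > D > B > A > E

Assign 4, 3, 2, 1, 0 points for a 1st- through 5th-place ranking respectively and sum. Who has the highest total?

C

E: 37·3 + 23·4 + 23·0 = 203
D: 37·1 + 23·0 + 23·3 = 106
A: 37·4 + 23·1 + 23·1 = 194
C: 37·2 + 23·2 + 23·4 = 212
B: 37·0 + 23·3 + 23·2 = 115
C has the highest Borda score (212).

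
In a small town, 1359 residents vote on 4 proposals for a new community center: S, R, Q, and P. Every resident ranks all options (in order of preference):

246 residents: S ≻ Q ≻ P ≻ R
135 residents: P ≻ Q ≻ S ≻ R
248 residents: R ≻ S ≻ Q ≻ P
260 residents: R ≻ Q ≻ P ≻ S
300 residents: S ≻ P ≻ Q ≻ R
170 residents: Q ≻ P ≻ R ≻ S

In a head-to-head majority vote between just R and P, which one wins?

P

Voters preferring R to P: 508; preferring P to R: 851.
P wins the head-to-head.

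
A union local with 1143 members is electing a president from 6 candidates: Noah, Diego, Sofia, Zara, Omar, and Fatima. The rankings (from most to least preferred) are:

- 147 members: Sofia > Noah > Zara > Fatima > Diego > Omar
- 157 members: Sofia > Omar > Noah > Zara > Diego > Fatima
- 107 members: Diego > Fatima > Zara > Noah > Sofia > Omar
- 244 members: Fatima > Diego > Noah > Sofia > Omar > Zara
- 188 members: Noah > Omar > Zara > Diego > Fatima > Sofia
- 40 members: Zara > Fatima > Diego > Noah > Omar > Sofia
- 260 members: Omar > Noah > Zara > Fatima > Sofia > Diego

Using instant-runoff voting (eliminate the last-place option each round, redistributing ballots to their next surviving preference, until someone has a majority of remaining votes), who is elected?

Round 1: Noah 188, Diego 107, Sofia 304, Zara 40, Omar 260, Fatima 244. Eliminate Zara.
Round 2: Noah 188, Diego 107, Sofia 304, Omar 260, Fatima 284. Eliminate Diego.
Round 3: Noah 188, Sofia 304, Omar 260, Fatima 391. Eliminate Noah.
Round 4: Sofia 304, Omar 448, Fatima 391. Eliminate Sofia.
Round 5: Omar 605, Fatima 538. Omar has a majority.

Omar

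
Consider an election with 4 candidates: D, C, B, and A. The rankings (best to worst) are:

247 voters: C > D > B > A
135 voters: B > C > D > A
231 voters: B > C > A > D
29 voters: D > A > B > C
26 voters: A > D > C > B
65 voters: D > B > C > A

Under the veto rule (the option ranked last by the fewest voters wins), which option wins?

Last-place votes: D 231, C 29, B 26, A 447.
B is ranked last by the fewest voters, so B wins.

B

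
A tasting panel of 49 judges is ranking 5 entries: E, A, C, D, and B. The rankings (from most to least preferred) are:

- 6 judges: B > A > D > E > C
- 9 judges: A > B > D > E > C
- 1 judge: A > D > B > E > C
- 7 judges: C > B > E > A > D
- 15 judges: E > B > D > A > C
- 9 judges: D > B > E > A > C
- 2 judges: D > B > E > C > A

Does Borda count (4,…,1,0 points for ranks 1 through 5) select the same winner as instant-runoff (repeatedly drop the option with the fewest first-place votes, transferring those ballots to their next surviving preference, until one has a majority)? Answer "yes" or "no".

Borda — scores: E 112, A 89, C 30, D 107, B 152. Winner: B.
Instant-runoff — R1 E 15, A 10, C 7, D 11, B 6 (B out); R2 E 15, A 16, C 7, D 11 (C out); R3 E 22, A 16, D 11 (D out); R4 E 33, A 16 (E winner). Winner: E.
The two methods disagree.

no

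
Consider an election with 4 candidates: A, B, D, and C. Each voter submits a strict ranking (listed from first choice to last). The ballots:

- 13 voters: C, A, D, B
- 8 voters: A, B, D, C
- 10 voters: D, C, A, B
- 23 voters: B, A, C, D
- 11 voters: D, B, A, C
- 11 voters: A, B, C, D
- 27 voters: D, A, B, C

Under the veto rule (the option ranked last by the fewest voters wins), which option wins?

Last-place votes: A 0, B 23, D 34, C 46.
A is ranked last by the fewest voters, so A wins.

A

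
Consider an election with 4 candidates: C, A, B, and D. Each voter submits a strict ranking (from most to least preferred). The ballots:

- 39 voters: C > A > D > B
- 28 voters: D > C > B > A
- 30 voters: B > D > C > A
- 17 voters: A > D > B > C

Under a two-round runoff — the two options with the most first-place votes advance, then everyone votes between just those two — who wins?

Round 1 first-place votes: C 39, A 17, B 30, D 28.
C and B advance.
Runoff: C is preferred to B by 67 voters; B by 47.
C wins the runoff.

C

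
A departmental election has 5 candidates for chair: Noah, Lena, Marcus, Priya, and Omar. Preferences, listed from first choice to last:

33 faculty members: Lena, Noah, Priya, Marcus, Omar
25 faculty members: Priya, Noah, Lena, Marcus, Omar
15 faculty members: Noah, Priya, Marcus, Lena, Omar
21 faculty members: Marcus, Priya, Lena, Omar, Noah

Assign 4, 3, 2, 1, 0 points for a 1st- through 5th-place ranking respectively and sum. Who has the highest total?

Priya

Noah: 33·3 + 25·3 + 15·4 + 21·0 = 234
Lena: 33·4 + 25·2 + 15·1 + 21·2 = 239
Marcus: 33·1 + 25·1 + 15·2 + 21·4 = 172
Priya: 33·2 + 25·4 + 15·3 + 21·3 = 274
Omar: 33·0 + 25·0 + 15·0 + 21·1 = 21
Priya has the highest Borda score (274).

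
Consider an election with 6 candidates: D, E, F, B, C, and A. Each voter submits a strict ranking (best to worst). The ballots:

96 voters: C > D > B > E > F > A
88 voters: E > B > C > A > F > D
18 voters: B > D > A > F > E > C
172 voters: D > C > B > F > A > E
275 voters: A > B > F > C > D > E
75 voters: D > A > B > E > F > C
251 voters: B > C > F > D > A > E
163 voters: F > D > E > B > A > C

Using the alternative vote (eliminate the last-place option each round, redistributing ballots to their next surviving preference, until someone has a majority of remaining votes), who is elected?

B

Round 1: D 247, E 88, F 163, B 269, C 96, A 275. Eliminate E.
Round 2: D 247, F 163, B 357, C 96, A 275. Eliminate C.
Round 3: D 343, F 163, B 357, A 275. Eliminate F.
Round 4: D 506, B 357, A 275. Eliminate A.
Round 5: D 506, B 632. B has a majority.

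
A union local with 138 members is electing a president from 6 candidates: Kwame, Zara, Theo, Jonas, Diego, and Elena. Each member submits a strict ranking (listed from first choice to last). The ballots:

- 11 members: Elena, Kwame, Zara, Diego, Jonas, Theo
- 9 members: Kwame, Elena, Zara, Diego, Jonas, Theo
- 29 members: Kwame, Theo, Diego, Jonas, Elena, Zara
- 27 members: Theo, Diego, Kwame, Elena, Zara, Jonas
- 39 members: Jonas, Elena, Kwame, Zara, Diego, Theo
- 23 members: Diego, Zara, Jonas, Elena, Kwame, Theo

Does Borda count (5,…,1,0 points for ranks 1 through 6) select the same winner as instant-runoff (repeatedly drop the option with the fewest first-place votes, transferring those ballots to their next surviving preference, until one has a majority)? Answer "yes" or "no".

yes

Borda — scores: Kwame 455, Zara 257, Theo 251, Jonas 342, Diego 389, Elena 376. Winner: Kwame.
Instant-runoff — R1 Kwame 38, Zara 0, Theo 27, Jonas 39, Diego 23, Elena 11 (Zara out); R2 Kwame 38, Theo 27, Jonas 39, Diego 23, Elena 11 (Elena out); R3 Kwame 49, Theo 27, Jonas 39, Diego 23 (Diego out); R4 Kwame 49, Theo 27, Jonas 62 (Theo out); R5 Kwame 76, Jonas 62 (Kwame winner). Winner: Kwame.
The two methods agree.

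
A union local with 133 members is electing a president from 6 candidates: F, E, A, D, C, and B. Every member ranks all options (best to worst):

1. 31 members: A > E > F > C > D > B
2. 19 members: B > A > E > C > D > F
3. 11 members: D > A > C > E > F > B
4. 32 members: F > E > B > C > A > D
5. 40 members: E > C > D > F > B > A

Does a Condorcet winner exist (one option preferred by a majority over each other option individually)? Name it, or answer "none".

E

E vs F: 101–32 for E.
E vs A: 72–61 for E.
E vs D: 122–11 for E.
E vs C: 122–11 for E.
E vs B: 114–19 for E.
E beats every other option head-to-head.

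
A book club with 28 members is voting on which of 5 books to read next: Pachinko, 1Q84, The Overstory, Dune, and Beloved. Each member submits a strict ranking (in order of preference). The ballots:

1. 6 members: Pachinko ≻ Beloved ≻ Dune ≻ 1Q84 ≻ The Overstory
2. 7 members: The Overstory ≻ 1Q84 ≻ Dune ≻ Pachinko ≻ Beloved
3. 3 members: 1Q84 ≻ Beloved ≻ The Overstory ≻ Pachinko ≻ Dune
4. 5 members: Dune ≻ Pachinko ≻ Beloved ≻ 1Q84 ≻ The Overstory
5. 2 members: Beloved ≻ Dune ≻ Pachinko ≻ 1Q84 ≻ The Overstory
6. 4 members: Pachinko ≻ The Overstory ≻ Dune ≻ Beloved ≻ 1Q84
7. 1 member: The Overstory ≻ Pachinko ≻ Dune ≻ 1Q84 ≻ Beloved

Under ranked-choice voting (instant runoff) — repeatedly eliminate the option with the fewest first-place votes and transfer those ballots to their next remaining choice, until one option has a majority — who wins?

Round 1: Pachinko 10, 1Q84 3, The Overstory 8, Dune 5, Beloved 2. Eliminate Beloved.
Round 2: Pachinko 10, 1Q84 3, The Overstory 8, Dune 7. Eliminate 1Q84.
Round 3: Pachinko 10, The Overstory 11, Dune 7. Eliminate Dune.
Round 4: Pachinko 17, The Overstory 11. Pachinko has a majority.

Pachinko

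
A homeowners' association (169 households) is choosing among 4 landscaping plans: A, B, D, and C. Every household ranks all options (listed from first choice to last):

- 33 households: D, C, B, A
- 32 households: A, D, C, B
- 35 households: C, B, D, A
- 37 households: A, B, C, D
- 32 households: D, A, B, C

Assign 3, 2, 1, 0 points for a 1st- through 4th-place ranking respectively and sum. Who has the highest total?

D

A: 33·0 + 32·3 + 35·0 + 37·3 + 32·2 = 271
B: 33·1 + 32·0 + 35·2 + 37·2 + 32·1 = 209
D: 33·3 + 32·2 + 35·1 + 37·0 + 32·3 = 294
C: 33·2 + 32·1 + 35·3 + 37·1 + 32·0 = 240
D has the highest Borda score (294).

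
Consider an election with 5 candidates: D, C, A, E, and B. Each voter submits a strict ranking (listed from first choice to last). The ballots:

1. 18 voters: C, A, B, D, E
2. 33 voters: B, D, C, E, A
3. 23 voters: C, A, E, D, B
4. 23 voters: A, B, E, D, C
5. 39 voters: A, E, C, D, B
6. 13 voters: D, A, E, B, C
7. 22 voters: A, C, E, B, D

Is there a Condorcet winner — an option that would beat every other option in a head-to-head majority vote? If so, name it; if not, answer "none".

A

A vs D: 125–46 for A.
A vs C: 97–74 for A.
A vs E: 138–33 for A.
A vs B: 138–33 for A.
A beats every other option head-to-head.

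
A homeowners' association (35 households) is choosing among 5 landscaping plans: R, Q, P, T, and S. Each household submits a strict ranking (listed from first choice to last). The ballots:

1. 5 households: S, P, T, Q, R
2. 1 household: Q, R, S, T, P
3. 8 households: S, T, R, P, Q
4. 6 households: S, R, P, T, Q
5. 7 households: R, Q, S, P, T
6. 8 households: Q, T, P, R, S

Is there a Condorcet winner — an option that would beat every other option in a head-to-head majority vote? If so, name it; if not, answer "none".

S vs R: 19–16 for S.
S vs Q: 19–16 for S.
S vs P: 27–8 for S.
S vs T: 27–8 for S.
S beats every other option head-to-head.

S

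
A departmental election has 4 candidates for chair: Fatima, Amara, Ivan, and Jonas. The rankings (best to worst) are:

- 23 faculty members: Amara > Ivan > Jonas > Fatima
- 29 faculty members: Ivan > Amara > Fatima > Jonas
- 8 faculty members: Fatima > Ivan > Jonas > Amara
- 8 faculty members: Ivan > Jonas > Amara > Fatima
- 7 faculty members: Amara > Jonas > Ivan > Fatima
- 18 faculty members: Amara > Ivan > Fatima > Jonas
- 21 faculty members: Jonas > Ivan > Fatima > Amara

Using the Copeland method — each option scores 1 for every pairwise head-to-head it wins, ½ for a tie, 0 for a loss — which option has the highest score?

Ivan

Fatima: loses to Amara, Ivan, and Jonas → score 0.
Amara: beats Fatima and Jonas; loses to Ivan → score 2.
Ivan: beats Fatima, Amara, and Jonas → score 3.
Jonas: beats Fatima; loses to Amara and Ivan → score 1.
Ivan has the best pairwise record.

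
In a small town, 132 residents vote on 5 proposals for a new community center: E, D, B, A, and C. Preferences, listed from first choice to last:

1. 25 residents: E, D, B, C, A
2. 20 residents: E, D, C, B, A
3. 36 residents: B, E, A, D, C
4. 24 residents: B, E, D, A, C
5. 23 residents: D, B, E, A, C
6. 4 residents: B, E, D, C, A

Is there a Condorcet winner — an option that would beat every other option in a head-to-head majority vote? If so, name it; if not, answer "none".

none

Checking pairwise contests:
B beats E 87–45.
E beats D 109–23.
D beats B 68–64.
E beats A 132–0.
E beats C 132–0.
Every option loses at least one head-to-head, so there is no Condorcet winner.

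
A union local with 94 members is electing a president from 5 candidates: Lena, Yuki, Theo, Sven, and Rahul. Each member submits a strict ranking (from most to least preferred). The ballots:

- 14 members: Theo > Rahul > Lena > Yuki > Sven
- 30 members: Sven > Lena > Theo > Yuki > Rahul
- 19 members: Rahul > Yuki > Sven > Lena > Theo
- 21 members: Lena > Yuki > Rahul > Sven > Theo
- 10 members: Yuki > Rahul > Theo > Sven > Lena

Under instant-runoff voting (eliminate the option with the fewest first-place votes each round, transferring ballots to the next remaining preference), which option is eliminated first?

Round 1: Lena 21, Yuki 10, Theo 14, Sven 30, Rahul 19. Eliminate Yuki.

Yuki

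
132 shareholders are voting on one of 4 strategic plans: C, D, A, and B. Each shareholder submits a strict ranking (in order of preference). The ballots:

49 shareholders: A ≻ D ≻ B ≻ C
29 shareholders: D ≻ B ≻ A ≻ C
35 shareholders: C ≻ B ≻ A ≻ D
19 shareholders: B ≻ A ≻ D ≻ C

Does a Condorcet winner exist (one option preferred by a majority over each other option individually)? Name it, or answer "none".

none

Checking pairwise contests:
D beats C 97–35.
A beats D 103–29.
B beats A 83–49.
D beats B 78–54.
Every option loses at least one head-to-head, so there is no Condorcet winner.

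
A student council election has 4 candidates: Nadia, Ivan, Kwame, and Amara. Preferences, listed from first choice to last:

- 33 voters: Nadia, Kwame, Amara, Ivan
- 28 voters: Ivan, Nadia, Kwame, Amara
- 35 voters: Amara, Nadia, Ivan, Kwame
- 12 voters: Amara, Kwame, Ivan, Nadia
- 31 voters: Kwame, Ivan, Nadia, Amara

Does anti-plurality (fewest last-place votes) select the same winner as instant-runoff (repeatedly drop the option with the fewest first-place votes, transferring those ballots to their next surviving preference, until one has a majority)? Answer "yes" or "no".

yes

Anti-plurality — last-place votes: Nadia 12, Ivan 33, Kwame 35, Amara 59. Winner: Nadia.
Instant-runoff — R1 Nadia 33, Ivan 28, Kwame 31, Amara 47 (Ivan out); R2 Nadia 61, Kwame 31, Amara 47 (Kwame out); R3 Nadia 92, Amara 47 (Nadia winner). Winner: Nadia.
The two methods agree.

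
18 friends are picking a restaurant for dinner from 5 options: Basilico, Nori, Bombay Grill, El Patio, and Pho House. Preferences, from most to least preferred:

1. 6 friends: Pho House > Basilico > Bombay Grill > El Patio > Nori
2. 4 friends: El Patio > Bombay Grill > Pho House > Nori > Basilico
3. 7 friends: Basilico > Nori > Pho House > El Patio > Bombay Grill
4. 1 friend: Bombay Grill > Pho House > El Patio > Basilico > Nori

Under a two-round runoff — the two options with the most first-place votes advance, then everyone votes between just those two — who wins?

Round 1 first-place votes: Basilico 7, Nori 0, Bombay Grill 1, El Patio 4, Pho House 6.
Basilico and Pho House advance.
Runoff: Basilico is preferred to Pho House by 7 voters; Pho House by 11.
Pho House wins the runoff.

Pho House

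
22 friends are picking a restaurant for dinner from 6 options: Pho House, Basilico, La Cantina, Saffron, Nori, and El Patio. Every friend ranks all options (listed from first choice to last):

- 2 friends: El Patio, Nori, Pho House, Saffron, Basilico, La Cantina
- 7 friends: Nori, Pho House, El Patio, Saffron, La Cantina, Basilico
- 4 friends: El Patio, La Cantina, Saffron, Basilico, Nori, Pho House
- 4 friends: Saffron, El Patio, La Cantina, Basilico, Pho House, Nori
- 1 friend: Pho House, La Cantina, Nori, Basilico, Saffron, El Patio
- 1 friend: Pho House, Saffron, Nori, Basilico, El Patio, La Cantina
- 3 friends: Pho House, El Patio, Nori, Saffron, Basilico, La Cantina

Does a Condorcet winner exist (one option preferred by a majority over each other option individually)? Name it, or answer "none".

Checking pairwise contests:
Nori beats Pho House 13–9.
Pho House beats Basilico 14–8.
Pho House beats La Cantina 14–8.
Pho House beats Saffron 14–8.
El Patio beats Nori 13–9.
Pho House beats El Patio 12–10.
Every option loses at least one head-to-head, so there is no Condorcet winner.

none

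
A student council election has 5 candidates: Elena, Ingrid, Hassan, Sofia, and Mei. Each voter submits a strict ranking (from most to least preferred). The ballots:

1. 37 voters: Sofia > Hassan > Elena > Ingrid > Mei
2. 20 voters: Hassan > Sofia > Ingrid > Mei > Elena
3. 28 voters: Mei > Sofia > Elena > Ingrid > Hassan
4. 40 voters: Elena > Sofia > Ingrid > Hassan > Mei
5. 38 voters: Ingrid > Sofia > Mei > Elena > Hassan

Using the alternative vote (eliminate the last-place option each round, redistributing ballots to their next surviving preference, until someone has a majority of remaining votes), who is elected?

Round 1: Elena 40, Ingrid 38, Hassan 20, Sofia 37, Mei 28. Eliminate Hassan.
Round 2: Elena 40, Ingrid 38, Sofia 57, Mei 28. Eliminate Mei.
Round 3: Elena 40, Ingrid 38, Sofia 85. Sofia has a majority.

Sofia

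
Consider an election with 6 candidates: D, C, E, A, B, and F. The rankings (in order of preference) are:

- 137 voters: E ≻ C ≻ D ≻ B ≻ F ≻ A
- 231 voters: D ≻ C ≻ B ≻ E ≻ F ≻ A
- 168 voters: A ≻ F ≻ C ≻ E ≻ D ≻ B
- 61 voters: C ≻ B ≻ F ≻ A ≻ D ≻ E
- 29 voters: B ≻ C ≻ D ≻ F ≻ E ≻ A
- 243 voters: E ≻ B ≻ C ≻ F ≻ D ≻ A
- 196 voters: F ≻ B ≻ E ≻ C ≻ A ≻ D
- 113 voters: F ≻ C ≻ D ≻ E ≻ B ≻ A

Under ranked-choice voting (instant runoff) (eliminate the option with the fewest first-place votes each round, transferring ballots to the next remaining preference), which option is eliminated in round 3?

A

Round 1: D 231, C 61, E 380, A 168, B 29, F 309. Eliminate B.
Round 2: D 231, C 90, E 380, A 168, F 309. Eliminate C.
Round 3: D 260, E 380, A 168, F 370. Eliminate A.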